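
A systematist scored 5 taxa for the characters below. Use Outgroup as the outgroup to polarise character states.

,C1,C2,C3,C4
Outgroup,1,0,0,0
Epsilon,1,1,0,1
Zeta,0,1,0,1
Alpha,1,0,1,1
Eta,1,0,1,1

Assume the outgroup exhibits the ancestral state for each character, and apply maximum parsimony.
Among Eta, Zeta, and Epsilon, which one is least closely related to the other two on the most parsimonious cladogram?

Eta

Character polarity is set by the outgroup: the derived state is whichever differs from the outgroup's state, so for C1 the derived state is '0', and for the remaining characters it is '1'.
C1 (derived state '0') is unique to Zeta (autapomorphy; uninformative for grouping).
C2 (derived state '1') is shared by Epsilon and Zeta — a synapomorphy uniting that clade.
Only Alpha and Eta show the derived state '1' for C3, supporting them as a clade.
C4 (derived state '1') is shared by all ingroup taxa — unites the whole ingroup.
Most parsimonious ingroup topology: ((Epsilon,Zeta),(Alpha,Eta)).
Zeta and Epsilon share a more recent common ancestor with each other than either does with Eta, so Eta is the least closely related of the three.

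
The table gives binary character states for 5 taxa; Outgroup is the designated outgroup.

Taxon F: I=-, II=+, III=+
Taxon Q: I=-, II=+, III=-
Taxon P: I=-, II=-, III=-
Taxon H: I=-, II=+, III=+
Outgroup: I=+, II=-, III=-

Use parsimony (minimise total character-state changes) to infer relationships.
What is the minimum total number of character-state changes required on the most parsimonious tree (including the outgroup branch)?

3

Character polarity is set by the outgroup: the derived state is whichever differs from the outgroup's state, so for I the derived state is '-', and for the remaining characters it is '+'.
All ingroup taxa share the derived state '-' for I; it defines the ingroup but does not resolve relationships within it.
II: derived state '+' in Taxon F, Taxon H, and Taxon Q only — synapomorphy for {Taxon F, Taxon H, Taxon Q}.
Only Taxon F and Taxon H show the derived state '+' for III, supporting them as a clade.
Most parsimonious ingroup topology: ((Taxon Q,(Taxon F,Taxon H)),Taxon P).
Changes per character on this tree: I: 1; II: 1; III: 1.
Total = 3.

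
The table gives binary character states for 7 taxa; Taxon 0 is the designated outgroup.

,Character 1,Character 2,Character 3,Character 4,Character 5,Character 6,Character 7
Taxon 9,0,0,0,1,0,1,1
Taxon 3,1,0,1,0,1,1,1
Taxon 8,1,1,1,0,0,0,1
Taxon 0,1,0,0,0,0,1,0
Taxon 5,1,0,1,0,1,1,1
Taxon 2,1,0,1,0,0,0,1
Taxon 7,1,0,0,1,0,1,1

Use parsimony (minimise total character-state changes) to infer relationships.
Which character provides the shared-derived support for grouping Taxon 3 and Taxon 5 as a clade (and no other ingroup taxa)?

Character polarity is set by the outgroup: the derived state is whichever differs from the outgroup's state, so for Character 1, Character 6 the derived state is '0', and for the remaining characters it is '1'.
Character 1 (derived state '0') is unique to Taxon 9 (autapomorphy; uninformative for grouping).
Character 2: derived state '1' in Taxon 8 only — an autapomorphy, so it tells us nothing about relationships among taxa.
Only Taxon 2, Taxon 3, Taxon 5, and Taxon 8 show the derived state '1' for Character 3, supporting them as a clade.
Character 4 (derived state '1') is shared by Taxon 7 and Taxon 9 — a synapomorphy uniting that clade.
Character 5: derived state '1' in Taxon 3 and Taxon 5 only — synapomorphy for {Taxon 3, Taxon 5}.
Only Taxon 2 and Taxon 8 show the derived state '0' for Character 6, supporting them as a clade.
Character 7 (derived state '1') is shared by all ingroup taxa — unites the whole ingroup.
Most parsimonious ingroup topology: ((Taxon 7,Taxon 9),((Taxon 8,Taxon 2),(Taxon 5,Taxon 3))).
The clade {Taxon 3, Taxon 5} is supported by Character 5: its derived state '1' occurs in exactly those taxa and in no other taxon (including the outgroup).

Character 5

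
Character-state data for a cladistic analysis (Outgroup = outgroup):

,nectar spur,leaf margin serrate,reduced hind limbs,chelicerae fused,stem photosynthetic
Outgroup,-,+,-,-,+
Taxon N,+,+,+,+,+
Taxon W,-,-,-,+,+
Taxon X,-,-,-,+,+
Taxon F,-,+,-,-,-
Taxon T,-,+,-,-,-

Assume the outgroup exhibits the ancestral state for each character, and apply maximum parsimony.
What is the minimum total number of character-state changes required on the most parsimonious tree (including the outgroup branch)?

5

Character polarity is set by the outgroup: the derived state is whichever differs from the outgroup's state, so for leaf margin serrate, stem photosynthetic the derived state is '-', and for the remaining characters it is '+'.
nectar spur: derived state '+' in Taxon N only — an autapomorphy, so it tells us nothing about relationships among taxa.
Only Taxon W and Taxon X show the derived state '-' for leaf margin serrate, supporting them as a clade.
reduced hind limbs (derived state '+') is unique to Taxon N (autapomorphy; uninformative for grouping).
chelicerae fused (derived state '+') is shared by Taxon N, Taxon W, and Taxon X — a synapomorphy uniting that clade.
stem photosynthetic: derived state '-' in Taxon F and Taxon T only — synapomorphy for {Taxon F, Taxon T}.
Most parsimonious ingroup topology: ((Taxon N,(Taxon W,Taxon X)),(Taxon F,Taxon T)).
Changes per character on this tree: nectar spur: 1; leaf margin serrate: 1; reduced hind limbs: 1; chelicerae fused: 1; stem photosynthetic: 1.
Total = 5.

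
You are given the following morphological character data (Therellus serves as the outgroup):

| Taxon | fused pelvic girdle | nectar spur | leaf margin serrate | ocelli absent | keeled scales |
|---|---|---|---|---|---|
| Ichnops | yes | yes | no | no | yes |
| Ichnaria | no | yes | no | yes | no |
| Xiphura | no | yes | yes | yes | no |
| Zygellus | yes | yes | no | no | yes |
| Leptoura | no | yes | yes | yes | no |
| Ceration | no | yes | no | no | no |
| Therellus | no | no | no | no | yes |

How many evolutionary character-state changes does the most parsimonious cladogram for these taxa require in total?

Character polarity is set by the outgroup: the derived state is whichever differs from the outgroup's state, so for keeled scales the derived state is 'no', and for the remaining characters it is 'yes'.
Only Ichnops and Zygellus show the derived state 'yes' for fused pelvic girdle, supporting them as a clade.
All ingroup taxa share the derived state 'yes' for nectar spur; it defines the ingroup but does not resolve relationships within it.
leaf margin serrate: derived state 'yes' in Leptoura and Xiphura only — synapomorphy for {Leptoura, Xiphura}.
ocelli absent (derived state 'yes') is shared by Ichnaria, Leptoura, and Xiphura — a synapomorphy uniting that clade.
Only Ceration, Ichnaria, Leptoura, and Xiphura show the derived state 'no' for keeled scales, supporting them as a clade.
Most parsimonious ingroup topology: ((Zygellus,Ichnops),(((Leptoura,Xiphura),Ichnaria),Ceration)).
Changes per character on this tree: fused pelvic girdle: 1; nectar spur: 1; leaf margin serrate: 1; ocelli absent: 1; keeled scales: 1.
Total = 5.

5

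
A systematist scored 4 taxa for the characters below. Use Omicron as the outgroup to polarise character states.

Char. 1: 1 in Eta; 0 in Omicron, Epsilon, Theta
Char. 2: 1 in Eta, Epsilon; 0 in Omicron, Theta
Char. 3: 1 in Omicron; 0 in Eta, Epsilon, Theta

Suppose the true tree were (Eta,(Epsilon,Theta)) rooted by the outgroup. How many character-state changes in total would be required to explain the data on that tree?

Map each character onto (Eta,(Epsilon,Theta)) (rooted by Omicron) and count the minimum state changes it requires (Fitch parsimony):
Char. 1: 1; Char. 2: 2; Char. 3: 1.
Total tree length = 4.

4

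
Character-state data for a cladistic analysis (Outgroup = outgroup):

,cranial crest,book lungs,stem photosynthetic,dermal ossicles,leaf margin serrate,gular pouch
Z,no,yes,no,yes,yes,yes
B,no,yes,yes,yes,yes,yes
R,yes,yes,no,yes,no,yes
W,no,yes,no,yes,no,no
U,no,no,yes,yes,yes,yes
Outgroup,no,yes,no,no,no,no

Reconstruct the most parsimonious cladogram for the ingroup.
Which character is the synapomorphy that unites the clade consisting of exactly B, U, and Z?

leaf margin serrate

Character polarity is set by the outgroup: the derived state is whichever differs from the outgroup's state, so for book lungs the derived state is 'no', and for the remaining characters it is 'yes'.
cranial crest (derived state 'yes') is unique to R (autapomorphy; uninformative for grouping).
book lungs: derived state 'no' in U only — an autapomorphy, so it tells us nothing about relationships among taxa.
stem photosynthetic: derived state 'yes' in B and U only — synapomorphy for {B, U}.
All ingroup taxa share the derived state 'yes' for dermal ossicles; it defines the ingroup but does not resolve relationships within it.
leaf margin serrate (derived state 'yes') is shared by B, U, and Z — a synapomorphy uniting that clade.
gular pouch (derived state 'yes') is shared by B, R, U, and Z — a synapomorphy uniting that clade.
Most parsimonious ingroup topology: ((R,(Z,(U,B))),W).
The clade {B, U, Z} is supported by leaf margin serrate: its derived state 'yes' occurs in exactly those taxa and in no other taxon (including the outgroup).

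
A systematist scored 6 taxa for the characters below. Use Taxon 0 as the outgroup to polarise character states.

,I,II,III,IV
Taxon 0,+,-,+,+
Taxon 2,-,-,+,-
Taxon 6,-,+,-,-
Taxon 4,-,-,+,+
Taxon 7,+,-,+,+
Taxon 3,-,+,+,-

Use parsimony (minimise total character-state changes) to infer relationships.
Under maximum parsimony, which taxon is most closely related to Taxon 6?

Taxon 3

Character polarity is set by the outgroup: the derived state is whichever differs from the outgroup's state, so for I, III, IV the derived state is '-', and for the remaining characters it is '+'.
I (derived state '-') is shared by Taxon 2, Taxon 3, Taxon 4, and Taxon 6 — a synapomorphy uniting that clade.
II: derived state '+' in Taxon 3 and Taxon 6 only — synapomorphy for {Taxon 3, Taxon 6}.
III: derived state '-' in Taxon 6 only — an autapomorphy, so it tells us nothing about relationships among taxa.
Only Taxon 2, Taxon 3, and Taxon 6 show the derived state '-' for IV, supporting them as a clade.
Most parsimonious ingroup topology: (((Taxon 2,(Taxon 6,Taxon 3)),Taxon 4),Taxon 7).
Taxon 6 and Taxon 3 form a cherry on this tree, so they are sister taxa.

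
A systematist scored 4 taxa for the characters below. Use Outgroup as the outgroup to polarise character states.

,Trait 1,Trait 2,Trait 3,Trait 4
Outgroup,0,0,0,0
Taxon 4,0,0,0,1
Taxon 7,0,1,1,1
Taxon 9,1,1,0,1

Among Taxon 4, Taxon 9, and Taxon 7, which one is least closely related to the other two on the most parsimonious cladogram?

The outgroup has state '0' for every character, so '1' is the derived state throughout.
Trait 1: derived state '1' in Taxon 9 only — an autapomorphy, so it tells us nothing about relationships among taxa.
Only Taxon 7 and Taxon 9 show the derived state '1' for Trait 2, supporting them as a clade.
Trait 3: derived state '1' in Taxon 7 only — an autapomorphy, so it tells us nothing about relationships among taxa.
Trait 4 (derived state '1') is shared by all ingroup taxa — unites the whole ingroup.
Most parsimonious ingroup topology: (Taxon 4,(Taxon 7,Taxon 9)).
Taxon 9 and Taxon 7 share a more recent common ancestor with each other than either does with Taxon 4, so Taxon 4 is the least closely related of the three.

Taxon 4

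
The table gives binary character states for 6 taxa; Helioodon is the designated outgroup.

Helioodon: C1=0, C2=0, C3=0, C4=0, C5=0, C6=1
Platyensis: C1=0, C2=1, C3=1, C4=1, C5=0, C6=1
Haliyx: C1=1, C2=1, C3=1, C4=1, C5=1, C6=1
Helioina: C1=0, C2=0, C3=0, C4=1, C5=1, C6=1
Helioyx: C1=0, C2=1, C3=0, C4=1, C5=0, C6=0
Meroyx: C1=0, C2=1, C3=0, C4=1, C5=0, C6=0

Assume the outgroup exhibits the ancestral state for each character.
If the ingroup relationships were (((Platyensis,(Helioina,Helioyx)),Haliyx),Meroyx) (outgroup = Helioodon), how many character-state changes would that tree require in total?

10

Map each character onto (((Platyensis,(Helioina,Helioyx)),Haliyx),Meroyx) (rooted by Helioodon) and count the minimum state changes it requires (Fitch parsimony):
C1: 1; C2: 2; C3: 2; C4: 1; C5: 2; C6: 2.
Total tree length = 10.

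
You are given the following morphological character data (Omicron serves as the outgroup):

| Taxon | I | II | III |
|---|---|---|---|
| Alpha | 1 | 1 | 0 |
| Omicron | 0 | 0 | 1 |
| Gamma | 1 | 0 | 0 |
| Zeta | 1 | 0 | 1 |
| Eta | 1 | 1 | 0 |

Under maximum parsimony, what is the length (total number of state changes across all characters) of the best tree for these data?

3

Character polarity is set by the outgroup: the derived state is whichever differs from the outgroup's state, so for III the derived state is '0', and for the remaining characters it is '1'.
All ingroup taxa share the derived state '1' for I; it defines the ingroup but does not resolve relationships within it.
II (derived state '1') is shared by Alpha and Eta — a synapomorphy uniting that clade.
Only Alpha, Eta, and Gamma show the derived state '0' for III, supporting them as a clade.
Most parsimonious ingroup topology: (((Eta,Alpha),Gamma),Zeta).
Changes per character on this tree: I: 1; II: 1; III: 1.
Total = 3.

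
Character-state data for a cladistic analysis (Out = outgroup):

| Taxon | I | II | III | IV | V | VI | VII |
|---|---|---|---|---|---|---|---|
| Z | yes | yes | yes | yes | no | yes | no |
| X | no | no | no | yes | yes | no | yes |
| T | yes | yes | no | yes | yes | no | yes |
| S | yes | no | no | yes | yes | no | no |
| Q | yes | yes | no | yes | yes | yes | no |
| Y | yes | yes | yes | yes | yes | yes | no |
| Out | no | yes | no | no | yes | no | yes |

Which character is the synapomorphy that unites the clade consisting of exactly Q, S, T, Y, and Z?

I

Character polarity is set by the outgroup: the derived state is whichever differs from the outgroup's state, so for II, V, VII the derived state is 'no', and for the remaining characters it is 'yes'.
I: derived state 'yes' in Q, S, T, Y, and Z only — synapomorphy for {Q, S, T, Y, Z}.
II groups S and X, which is incompatible with the clades supported by the remaining characters; treating it as convergent (homoplasy) costs fewer steps than any alternative tree.
III: derived state 'yes' in Y and Z only — synapomorphy for {Y, Z}.
IV (derived state 'yes') is shared by all ingroup taxa — unites the whole ingroup.
V (derived state 'no') is unique to Z (autapomorphy; uninformative for grouping).
VI (derived state 'yes') is shared by Q, Y, and Z — a synapomorphy uniting that clade.
VII: derived state 'no' in Q, S, Y, and Z only — synapomorphy for {Q, S, Y, Z}.
Most parsimonious ingroup topology: (X,(((Q,(Y,Z)),S),T)).
The clade {Q, S, T, Y, Z} is supported by I: its derived state 'yes' occurs in exactly those taxa and in no other taxon (including the outgroup).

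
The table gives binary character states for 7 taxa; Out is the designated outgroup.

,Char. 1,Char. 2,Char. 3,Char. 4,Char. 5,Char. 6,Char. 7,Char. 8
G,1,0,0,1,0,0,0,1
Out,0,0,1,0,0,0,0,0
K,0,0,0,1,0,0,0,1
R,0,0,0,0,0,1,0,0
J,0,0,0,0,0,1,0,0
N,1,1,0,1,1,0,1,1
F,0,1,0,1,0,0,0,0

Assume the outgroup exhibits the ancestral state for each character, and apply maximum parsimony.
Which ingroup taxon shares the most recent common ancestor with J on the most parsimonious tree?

R

Character polarity is set by the outgroup: the derived state is whichever differs from the outgroup's state, so for Char. 3 the derived state is '0', and for the remaining characters it is '1'.
Only G and N show the derived state '1' for Char. 1, supporting them as a clade.
Char. 2 (state '1') occurs in F and N but conflicts with the nesting implied by the other characters — most parsimoniously interpreted as homoplasy.
All ingroup taxa share the derived state '0' for Char. 3; it defines the ingroup but does not resolve relationships within it.
Char. 4 (derived state '1') is shared by F, G, K, and N — a synapomorphy uniting that clade.
Char. 5: derived state '1' in N only — an autapomorphy, so it tells us nothing about relationships among taxa.
Char. 6: derived state '1' in J and R only — synapomorphy for {J, R}.
Char. 7: derived state '1' in N only — an autapomorphy, so it tells us nothing about relationships among taxa.
Char. 8 (derived state '1') is shared by G, K, and N — a synapomorphy uniting that clade.
Most parsimonious ingroup topology: ((((N,G),K),F),(J,R)).
J and R form a cherry on this tree, so they are sister taxa.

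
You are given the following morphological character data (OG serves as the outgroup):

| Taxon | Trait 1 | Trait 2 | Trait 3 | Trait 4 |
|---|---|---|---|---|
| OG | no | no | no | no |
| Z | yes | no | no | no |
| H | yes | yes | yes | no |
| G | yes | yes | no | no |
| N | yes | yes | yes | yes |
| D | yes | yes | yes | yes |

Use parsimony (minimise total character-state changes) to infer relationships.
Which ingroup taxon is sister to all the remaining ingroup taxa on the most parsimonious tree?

Z

The outgroup has state 'no' for every character, so 'yes' is the derived state throughout.
All ingroup taxa share the derived state 'yes' for Trait 1; it defines the ingroup but does not resolve relationships within it.
Trait 2: derived state 'yes' in D, G, H, and N only — synapomorphy for {D, G, H, N}.
Trait 3: derived state 'yes' in D, H, and N only — synapomorphy for {D, H, N}.
Only D and N show the derived state 'yes' for Trait 4, supporting them as a clade.
Most parsimonious ingroup topology: (Z,((H,(N,D)),G)).
Z is sister to the clade containing all other ingroup taxa, so it is the earliest-diverging (most basal) ingroup lineage.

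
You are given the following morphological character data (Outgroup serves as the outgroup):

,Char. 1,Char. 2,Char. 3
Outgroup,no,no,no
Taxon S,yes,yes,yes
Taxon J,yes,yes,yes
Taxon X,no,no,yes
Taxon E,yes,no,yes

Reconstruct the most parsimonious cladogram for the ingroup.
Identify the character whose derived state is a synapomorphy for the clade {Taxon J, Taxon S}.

Char. 2

The outgroup has state 'no' for every character, so 'yes' is the derived state throughout.
Char. 1 (derived state 'yes') is shared by Taxon E, Taxon J, and Taxon S — a synapomorphy uniting that clade.
Only Taxon J and Taxon S show the derived state 'yes' for Char. 2, supporting them as a clade.
All ingroup taxa share the derived state 'yes' for Char. 3; it defines the ingroup but does not resolve relationships within it.
Most parsimonious ingroup topology: (((Taxon S,Taxon J),Taxon E),Taxon X).
The clade {Taxon J, Taxon S} is supported by Char. 2: its derived state 'yes' occurs in exactly those taxa and in no other taxon (including the outgroup).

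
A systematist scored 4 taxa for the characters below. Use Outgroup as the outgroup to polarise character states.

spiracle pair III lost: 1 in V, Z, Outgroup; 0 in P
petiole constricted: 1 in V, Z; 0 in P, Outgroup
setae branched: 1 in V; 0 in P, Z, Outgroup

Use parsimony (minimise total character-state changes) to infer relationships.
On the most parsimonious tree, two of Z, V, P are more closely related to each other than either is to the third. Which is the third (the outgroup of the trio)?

P

Character polarity is set by the outgroup: the derived state is whichever differs from the outgroup's state, so for spiracle pair III lost the derived state is '0', and for the remaining characters it is '1'.
spiracle pair III lost: derived state '0' in P only — an autapomorphy, so it tells us nothing about relationships among taxa.
Only V and Z show the derived state '1' for petiole constricted, supporting them as a clade.
setae branched (derived state '1') is unique to V (autapomorphy; uninformative for grouping).
Most parsimonious ingroup topology: ((V,Z),P).
V and Z share a more recent common ancestor with each other than either does with P, so P is the least closely related of the three.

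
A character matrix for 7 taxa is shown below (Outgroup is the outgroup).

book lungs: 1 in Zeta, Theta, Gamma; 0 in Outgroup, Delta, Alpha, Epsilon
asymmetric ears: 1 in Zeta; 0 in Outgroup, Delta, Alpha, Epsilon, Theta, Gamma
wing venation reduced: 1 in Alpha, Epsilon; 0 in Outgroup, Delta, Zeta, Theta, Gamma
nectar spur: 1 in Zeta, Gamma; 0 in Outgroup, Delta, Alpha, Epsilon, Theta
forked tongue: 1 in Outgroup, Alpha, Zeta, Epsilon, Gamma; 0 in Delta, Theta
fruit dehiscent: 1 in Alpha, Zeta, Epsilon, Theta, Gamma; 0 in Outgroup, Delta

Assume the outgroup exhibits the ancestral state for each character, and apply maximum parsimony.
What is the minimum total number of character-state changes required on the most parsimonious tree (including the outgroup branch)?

7

Character polarity is set by the outgroup: the derived state is whichever differs from the outgroup's state, so for forked tongue the derived state is '0', and for the remaining characters it is '1'.
book lungs: derived state '1' in Gamma, Theta, and Zeta only — synapomorphy for {Gamma, Theta, Zeta}.
asymmetric ears (derived state '1') is unique to Zeta (autapomorphy; uninformative for grouping).
Only Alpha and Epsilon show the derived state '1' for wing venation reduced, supporting them as a clade.
Only Gamma and Zeta show the derived state '1' for nectar spur, supporting them as a clade.
forked tongue (state '0') occurs in Delta and Theta but conflicts with the nesting implied by the other characters — most parsimoniously interpreted as homoplasy.
fruit dehiscent: derived state '1' in Alpha, Epsilon, Gamma, Theta, and Zeta only — synapomorphy for {Alpha, Epsilon, Gamma, Theta, Zeta}.
Most parsimonious ingroup topology: (Delta,((Alpha,Epsilon),((Zeta,Gamma),Theta))).
Changes per character on this tree: book lungs: 1; asymmetric ears: 1; wing venation reduced: 1; nectar spur: 1; forked tongue: 2; fruit dehiscent: 1.
Total = 7.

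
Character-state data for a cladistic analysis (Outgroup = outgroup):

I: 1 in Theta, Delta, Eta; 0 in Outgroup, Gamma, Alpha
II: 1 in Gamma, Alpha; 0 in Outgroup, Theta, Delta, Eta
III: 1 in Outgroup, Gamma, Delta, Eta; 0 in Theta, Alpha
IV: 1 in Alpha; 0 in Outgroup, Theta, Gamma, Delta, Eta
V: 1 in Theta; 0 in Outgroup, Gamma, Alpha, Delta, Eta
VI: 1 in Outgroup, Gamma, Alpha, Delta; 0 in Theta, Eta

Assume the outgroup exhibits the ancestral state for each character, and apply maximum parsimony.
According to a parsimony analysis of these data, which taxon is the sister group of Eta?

Character polarity is set by the outgroup: the derived state is whichever differs from the outgroup's state, so for III, VI the derived state is '0', and for the remaining characters it is '1'.
I: derived state '1' in Delta, Eta, and Theta only — synapomorphy for {Delta, Eta, Theta}.
II: derived state '1' in Alpha and Gamma only — synapomorphy for {Alpha, Gamma}.
III (state '0') occurs in Alpha and Theta but conflicts with the nesting implied by the other characters — most parsimoniously interpreted as homoplasy.
IV: derived state '1' in Alpha only — an autapomorphy, so it tells us nothing about relationships among taxa.
V (derived state '1') is unique to Theta (autapomorphy; uninformative for grouping).
VI: derived state '0' in Eta and Theta only — synapomorphy for {Eta, Theta}.
Most parsimonious ingroup topology: (((Theta,Eta),Delta),(Gamma,Alpha)).
Eta and Theta form a cherry on this tree, so they are sister taxa.

Theta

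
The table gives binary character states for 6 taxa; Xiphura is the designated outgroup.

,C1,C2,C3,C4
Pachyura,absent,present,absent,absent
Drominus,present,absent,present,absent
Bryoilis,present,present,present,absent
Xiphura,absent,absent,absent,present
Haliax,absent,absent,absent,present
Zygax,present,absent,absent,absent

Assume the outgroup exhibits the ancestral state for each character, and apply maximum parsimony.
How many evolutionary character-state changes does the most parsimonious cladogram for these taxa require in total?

Character polarity is set by the outgroup: the derived state is whichever differs from the outgroup's state, so for C4 the derived state is 'absent', and for the remaining characters it is 'present'.
Only Bryoilis, Drominus, and Zygax show the derived state 'present' for C1, supporting them as a clade.
C2 groups Bryoilis and Pachyura, which is incompatible with the clades supported by the remaining characters; treating it as convergent (homoplasy) costs fewer steps than any alternative tree.
C3: derived state 'present' in Bryoilis and Drominus only — synapomorphy for {Bryoilis, Drominus}.
Only Bryoilis, Drominus, Pachyura, and Zygax show the derived state 'absent' for C4, supporting them as a clade.
Most parsimonious ingroup topology: ((Pachyura,((Drominus,Bryoilis),Zygax)),Haliax).
Changes per character on this tree: C1: 1; C2: 2; C3: 1; C4: 1.
Total = 5.

5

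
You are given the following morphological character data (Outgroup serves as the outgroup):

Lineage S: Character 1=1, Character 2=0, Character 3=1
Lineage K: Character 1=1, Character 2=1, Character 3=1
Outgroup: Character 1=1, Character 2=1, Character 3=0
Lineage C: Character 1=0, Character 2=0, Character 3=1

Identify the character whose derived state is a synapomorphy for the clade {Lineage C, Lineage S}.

Character 2

Character polarity is set by the outgroup: the derived state is whichever differs from the outgroup's state, so for Character 1, Character 2 the derived state is '0', and for the remaining characters it is '1'.
Character 1 (derived state '0') is unique to Lineage C (autapomorphy; uninformative for grouping).
Only Lineage C and Lineage S show the derived state '0' for Character 2, supporting them as a clade.
All ingroup taxa share the derived state '1' for Character 3; it defines the ingroup but does not resolve relationships within it.
Most parsimonious ingroup topology: (Lineage K,(Lineage S,Lineage C)).
The clade {Lineage C, Lineage S} is supported by Character 2: its derived state '0' occurs in exactly those taxa and in no other taxon (including the outgroup).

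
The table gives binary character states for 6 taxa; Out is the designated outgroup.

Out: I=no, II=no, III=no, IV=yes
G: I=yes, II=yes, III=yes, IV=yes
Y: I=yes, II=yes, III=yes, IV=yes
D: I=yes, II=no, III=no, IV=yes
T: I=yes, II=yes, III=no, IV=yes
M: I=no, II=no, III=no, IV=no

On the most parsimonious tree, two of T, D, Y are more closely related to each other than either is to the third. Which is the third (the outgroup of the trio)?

D

Character polarity is set by the outgroup: the derived state is whichever differs from the outgroup's state, so for IV the derived state is 'no', and for the remaining characters it is 'yes'.
I (derived state 'yes') is shared by D, G, T, and Y — a synapomorphy uniting that clade.
Only G, T, and Y show the derived state 'yes' for II, supporting them as a clade.
Only G and Y show the derived state 'yes' for III, supporting them as a clade.
IV (derived state 'no') is unique to M (autapomorphy; uninformative for grouping).
Most parsimonious ingroup topology: ((((G,Y),T),D),M).
Y and T share a more recent common ancestor with each other than either does with D, so D is the least closely related of the three.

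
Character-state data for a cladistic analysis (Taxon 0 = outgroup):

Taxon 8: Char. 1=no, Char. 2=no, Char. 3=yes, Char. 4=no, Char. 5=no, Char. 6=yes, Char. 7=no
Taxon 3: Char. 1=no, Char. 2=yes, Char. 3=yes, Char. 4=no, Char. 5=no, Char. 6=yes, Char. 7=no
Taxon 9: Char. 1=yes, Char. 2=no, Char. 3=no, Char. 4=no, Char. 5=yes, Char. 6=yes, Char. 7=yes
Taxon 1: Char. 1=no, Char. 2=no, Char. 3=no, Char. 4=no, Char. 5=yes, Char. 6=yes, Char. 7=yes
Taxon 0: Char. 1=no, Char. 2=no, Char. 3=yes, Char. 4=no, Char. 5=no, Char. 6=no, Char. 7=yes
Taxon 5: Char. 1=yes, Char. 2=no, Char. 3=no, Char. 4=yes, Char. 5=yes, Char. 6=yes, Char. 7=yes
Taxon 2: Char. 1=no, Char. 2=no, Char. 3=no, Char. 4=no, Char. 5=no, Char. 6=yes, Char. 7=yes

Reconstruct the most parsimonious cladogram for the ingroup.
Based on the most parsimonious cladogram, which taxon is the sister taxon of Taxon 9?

Taxon 5

Character polarity is set by the outgroup: the derived state is whichever differs from the outgroup's state, so for Char. 3, Char. 7 the derived state is 'no', and for the remaining characters it is 'yes'.
Char. 1: derived state 'yes' in Taxon 5 and Taxon 9 only — synapomorphy for {Taxon 5, Taxon 9}.
Char. 2 (derived state 'yes') is unique to Taxon 3 (autapomorphy; uninformative for grouping).
Char. 3: derived state 'no' in Taxon 1, Taxon 2, Taxon 5, and Taxon 9 only — synapomorphy for {Taxon 1, Taxon 2, Taxon 5, Taxon 9}.
Char. 4 (derived state 'yes') is unique to Taxon 5 (autapomorphy; uninformative for grouping).
Char. 5 (derived state 'yes') is shared by Taxon 1, Taxon 5, and Taxon 9 — a synapomorphy uniting that clade.
Char. 6 (derived state 'yes') is shared by all ingroup taxa — unites the whole ingroup.
Char. 7: derived state 'no' in Taxon 3 and Taxon 8 only — synapomorphy for {Taxon 3, Taxon 8}.
Most parsimonious ingroup topology: ((Taxon 2,(Taxon 1,(Taxon 5,Taxon 9))),(Taxon 3,Taxon 8)).
Taxon 9 and Taxon 5 form a cherry on this tree, so they are sister taxa.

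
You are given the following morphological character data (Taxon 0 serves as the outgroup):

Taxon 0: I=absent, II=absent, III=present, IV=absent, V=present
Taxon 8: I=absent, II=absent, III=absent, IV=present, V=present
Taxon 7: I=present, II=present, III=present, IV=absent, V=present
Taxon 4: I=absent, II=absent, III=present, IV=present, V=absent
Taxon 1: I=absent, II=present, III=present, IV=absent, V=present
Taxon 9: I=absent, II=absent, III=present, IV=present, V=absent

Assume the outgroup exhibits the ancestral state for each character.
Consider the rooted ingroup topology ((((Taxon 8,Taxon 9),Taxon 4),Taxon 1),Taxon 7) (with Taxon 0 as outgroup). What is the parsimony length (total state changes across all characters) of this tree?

Map each character onto ((((Taxon 8,Taxon 9),Taxon 4),Taxon 1),Taxon 7) (rooted by Taxon 0) and count the minimum state changes it requires (Fitch parsimony):
I: 1; II: 2; III: 1; IV: 1; V: 2.
Total tree length = 7.

7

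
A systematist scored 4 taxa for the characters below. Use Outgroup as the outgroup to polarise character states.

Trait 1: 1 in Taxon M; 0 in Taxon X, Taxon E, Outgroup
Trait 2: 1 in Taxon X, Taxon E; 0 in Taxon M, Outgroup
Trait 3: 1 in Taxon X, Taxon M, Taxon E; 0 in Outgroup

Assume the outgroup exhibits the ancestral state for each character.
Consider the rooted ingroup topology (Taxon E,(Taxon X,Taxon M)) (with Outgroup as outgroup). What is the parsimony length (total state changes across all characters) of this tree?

Map each character onto (Taxon E,(Taxon X,Taxon M)) (rooted by Outgroup) and count the minimum state changes it requires (Fitch parsimony):
Trait 1: 1; Trait 2: 2; Trait 3: 1.
Total tree length = 4.

4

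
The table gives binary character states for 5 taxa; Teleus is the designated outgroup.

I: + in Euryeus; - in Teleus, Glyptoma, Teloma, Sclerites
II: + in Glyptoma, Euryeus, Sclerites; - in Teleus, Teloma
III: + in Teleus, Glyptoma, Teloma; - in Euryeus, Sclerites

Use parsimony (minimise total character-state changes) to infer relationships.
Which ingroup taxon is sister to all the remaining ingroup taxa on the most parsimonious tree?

Character polarity is set by the outgroup: the derived state is whichever differs from the outgroup's state, so for III the derived state is '-', and for the remaining characters it is '+'.
I (derived state '+') is unique to Euryeus (autapomorphy; uninformative for grouping).
II (derived state '+') is shared by Euryeus, Glyptoma, and Sclerites — a synapomorphy uniting that clade.
Only Euryeus and Sclerites show the derived state '-' for III, supporting them as a clade.
Most parsimonious ingroup topology: ((Glyptoma,(Euryeus,Sclerites)),Teloma).
Teloma is sister to the clade containing all other ingroup taxa, so it is the earliest-diverging (most basal) ingroup lineage.

Teloma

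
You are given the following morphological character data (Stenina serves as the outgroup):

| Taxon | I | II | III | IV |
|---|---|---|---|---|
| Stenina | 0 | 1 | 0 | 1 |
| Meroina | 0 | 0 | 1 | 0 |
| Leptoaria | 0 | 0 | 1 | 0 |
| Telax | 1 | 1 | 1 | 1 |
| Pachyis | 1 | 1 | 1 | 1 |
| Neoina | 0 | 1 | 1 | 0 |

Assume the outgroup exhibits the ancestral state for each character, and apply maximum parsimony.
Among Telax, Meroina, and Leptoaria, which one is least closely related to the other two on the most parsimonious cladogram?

Character polarity is set by the outgroup: the derived state is whichever differs from the outgroup's state, so for II, IV the derived state is '0', and for the remaining characters it is '1'.
I (derived state '1') is shared by Pachyis and Telax — a synapomorphy uniting that clade.
Only Leptoaria and Meroina show the derived state '0' for II, supporting them as a clade.
III (derived state '1') is shared by all ingroup taxa — unites the whole ingroup.
Only Leptoaria, Meroina, and Neoina show the derived state '0' for IV, supporting them as a clade.
Most parsimonious ingroup topology: ((Neoina,(Meroina,Leptoaria)),(Pachyis,Telax)).
Meroina and Leptoaria share a more recent common ancestor with each other than either does with Telax, so Telax is the least closely related of the three.

Telax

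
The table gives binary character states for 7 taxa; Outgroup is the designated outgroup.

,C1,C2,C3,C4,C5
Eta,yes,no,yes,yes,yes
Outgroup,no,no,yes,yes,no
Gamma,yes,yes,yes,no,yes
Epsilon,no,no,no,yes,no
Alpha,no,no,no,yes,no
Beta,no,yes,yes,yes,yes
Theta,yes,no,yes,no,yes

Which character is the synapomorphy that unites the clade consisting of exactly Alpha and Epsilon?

C3

Character polarity is set by the outgroup: the derived state is whichever differs from the outgroup's state, so for C3, C4 the derived state is 'no', and for the remaining characters it is 'yes'.
C1: derived state 'yes' in Eta, Gamma, and Theta only — synapomorphy for {Eta, Gamma, Theta}.
C2 (state 'yes') occurs in Beta and Gamma but conflicts with the nesting implied by the other characters — most parsimoniously interpreted as homoplasy.
C3: derived state 'no' in Alpha and Epsilon only — synapomorphy for {Alpha, Epsilon}.
Only Gamma and Theta show the derived state 'no' for C4, supporting them as a clade.
C5: derived state 'yes' in Beta, Eta, Gamma, and Theta only — synapomorphy for {Beta, Eta, Gamma, Theta}.
Most parsimonious ingroup topology: ((Beta,((Gamma,Theta),Eta)),(Epsilon,Alpha)).
The clade {Alpha, Epsilon} is supported by C3: its derived state 'no' occurs in exactly those taxa and in no other taxon (including the outgroup).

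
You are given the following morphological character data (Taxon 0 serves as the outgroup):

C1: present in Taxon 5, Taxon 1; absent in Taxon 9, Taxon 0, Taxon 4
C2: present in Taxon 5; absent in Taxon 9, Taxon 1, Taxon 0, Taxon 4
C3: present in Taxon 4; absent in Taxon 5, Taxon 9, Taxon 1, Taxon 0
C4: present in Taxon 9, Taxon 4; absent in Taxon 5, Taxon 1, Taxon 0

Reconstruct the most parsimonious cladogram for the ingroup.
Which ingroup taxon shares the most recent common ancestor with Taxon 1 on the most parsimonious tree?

The outgroup has state 'absent' for every character, so 'present' is the derived state throughout.
C1 (derived state 'present') is shared by Taxon 1 and Taxon 5 — a synapomorphy uniting that clade.
C2: derived state 'present' in Taxon 5 only — an autapomorphy, so it tells us nothing about relationships among taxa.
C3 (derived state 'present') is unique to Taxon 4 (autapomorphy; uninformative for grouping).
C4 (derived state 'present') is shared by Taxon 4 and Taxon 9 — a synapomorphy uniting that clade.
Most parsimonious ingroup topology: ((Taxon 9,Taxon 4),(Taxon 1,Taxon 5)).
Taxon 1 and Taxon 5 form a cherry on this tree, so they are sister taxa.

Taxon 5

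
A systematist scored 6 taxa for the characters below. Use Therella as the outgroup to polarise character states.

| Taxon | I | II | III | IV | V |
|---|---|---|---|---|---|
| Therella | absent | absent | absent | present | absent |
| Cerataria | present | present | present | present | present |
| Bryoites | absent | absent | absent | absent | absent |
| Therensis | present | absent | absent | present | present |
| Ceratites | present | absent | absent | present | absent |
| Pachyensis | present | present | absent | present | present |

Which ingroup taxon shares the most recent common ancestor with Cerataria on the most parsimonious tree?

Pachyensis

Character polarity is set by the outgroup: the derived state is whichever differs from the outgroup's state, so for IV the derived state is 'absent', and for the remaining characters it is 'present'.
I: derived state 'present' in Cerataria, Ceratites, Pachyensis, and Therensis only — synapomorphy for {Cerataria, Ceratites, Pachyensis, Therensis}.
II: derived state 'present' in Cerataria and Pachyensis only — synapomorphy for {Cerataria, Pachyensis}.
III: derived state 'present' in Cerataria only — an autapomorphy, so it tells us nothing about relationships among taxa.
IV (derived state 'absent') is unique to Bryoites (autapomorphy; uninformative for grouping).
Only Cerataria, Pachyensis, and Therensis show the derived state 'present' for V, supporting them as a clade.
Most parsimonious ingroup topology: ((((Cerataria,Pachyensis),Therensis),Ceratites),Bryoites).
Cerataria and Pachyensis form a cherry on this tree, so they are sister taxa.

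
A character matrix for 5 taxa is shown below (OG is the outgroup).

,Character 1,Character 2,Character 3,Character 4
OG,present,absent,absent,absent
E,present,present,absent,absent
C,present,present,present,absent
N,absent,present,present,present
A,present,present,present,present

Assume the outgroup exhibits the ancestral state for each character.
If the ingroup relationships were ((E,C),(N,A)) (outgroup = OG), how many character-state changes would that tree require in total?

Map each character onto ((E,C),(N,A)) (rooted by OG) and count the minimum state changes it requires (Fitch parsimony):
Character 1: 1; Character 2: 1; Character 3: 2; Character 4: 1.
Total tree length = 5.

5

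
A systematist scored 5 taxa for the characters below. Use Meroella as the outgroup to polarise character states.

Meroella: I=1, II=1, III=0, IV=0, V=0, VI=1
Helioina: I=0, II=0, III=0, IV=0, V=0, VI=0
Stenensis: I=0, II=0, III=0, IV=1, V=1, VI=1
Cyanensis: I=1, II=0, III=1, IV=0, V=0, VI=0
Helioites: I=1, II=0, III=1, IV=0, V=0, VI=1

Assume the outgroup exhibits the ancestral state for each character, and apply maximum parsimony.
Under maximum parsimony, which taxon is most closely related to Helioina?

Character polarity is set by the outgroup: the derived state is whichever differs from the outgroup's state, so for I, II, VI the derived state is '0', and for the remaining characters it is '1'.
I (derived state '0') is shared by Helioina and Stenensis — a synapomorphy uniting that clade.
All ingroup taxa share the derived state '0' for II; it defines the ingroup but does not resolve relationships within it.
III (derived state '1') is shared by Cyanensis and Helioites — a synapomorphy uniting that clade.
IV (derived state '1') is unique to Stenensis (autapomorphy; uninformative for grouping).
V (derived state '1') is unique to Stenensis (autapomorphy; uninformative for grouping).
VI groups Cyanensis and Helioina, which is incompatible with the clades supported by the remaining characters; treating it as convergent (homoplasy) costs fewer steps than any alternative tree.
Most parsimonious ingroup topology: ((Helioina,Stenensis),(Cyanensis,Helioites)).
Helioina and Stenensis form a cherry on this tree, so they are sister taxa.

Stenensis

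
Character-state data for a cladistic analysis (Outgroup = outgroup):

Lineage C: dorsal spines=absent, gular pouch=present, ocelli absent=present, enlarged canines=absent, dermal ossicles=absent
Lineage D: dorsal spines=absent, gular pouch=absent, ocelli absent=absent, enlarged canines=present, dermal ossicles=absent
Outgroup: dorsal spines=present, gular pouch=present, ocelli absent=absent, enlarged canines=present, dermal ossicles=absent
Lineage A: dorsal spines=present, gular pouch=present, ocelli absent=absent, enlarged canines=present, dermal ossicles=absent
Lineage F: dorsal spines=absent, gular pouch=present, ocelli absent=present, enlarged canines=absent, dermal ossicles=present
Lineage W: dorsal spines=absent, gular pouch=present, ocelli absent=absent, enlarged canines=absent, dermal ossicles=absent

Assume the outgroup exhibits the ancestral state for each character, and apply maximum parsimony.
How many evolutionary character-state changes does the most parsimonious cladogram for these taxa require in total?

Character polarity is set by the outgroup: the derived state is whichever differs from the outgroup's state, so for dorsal spines, gular pouch, enlarged canines the derived state is 'absent', and for the remaining characters it is 'present'.
dorsal spines: derived state 'absent' in Lineage C, Lineage D, Lineage F, and Lineage W only — synapomorphy for {Lineage C, Lineage D, Lineage F, Lineage W}.
gular pouch (derived state 'absent') is unique to Lineage D (autapomorphy; uninformative for grouping).
Only Lineage C and Lineage F show the derived state 'present' for ocelli absent, supporting them as a clade.
enlarged canines (derived state 'absent') is shared by Lineage C, Lineage F, and Lineage W — a synapomorphy uniting that clade.
dermal ossicles: derived state 'present' in Lineage F only — an autapomorphy, so it tells us nothing about relationships among taxa.
Most parsimonious ingroup topology: ((((Lineage F,Lineage C),Lineage W),Lineage D),Lineage A).
Changes per character on this tree: dorsal spines: 1; gular pouch: 1; ocelli absent: 1; enlarged canines: 1; dermal ossicles: 1.
Total = 5.

5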